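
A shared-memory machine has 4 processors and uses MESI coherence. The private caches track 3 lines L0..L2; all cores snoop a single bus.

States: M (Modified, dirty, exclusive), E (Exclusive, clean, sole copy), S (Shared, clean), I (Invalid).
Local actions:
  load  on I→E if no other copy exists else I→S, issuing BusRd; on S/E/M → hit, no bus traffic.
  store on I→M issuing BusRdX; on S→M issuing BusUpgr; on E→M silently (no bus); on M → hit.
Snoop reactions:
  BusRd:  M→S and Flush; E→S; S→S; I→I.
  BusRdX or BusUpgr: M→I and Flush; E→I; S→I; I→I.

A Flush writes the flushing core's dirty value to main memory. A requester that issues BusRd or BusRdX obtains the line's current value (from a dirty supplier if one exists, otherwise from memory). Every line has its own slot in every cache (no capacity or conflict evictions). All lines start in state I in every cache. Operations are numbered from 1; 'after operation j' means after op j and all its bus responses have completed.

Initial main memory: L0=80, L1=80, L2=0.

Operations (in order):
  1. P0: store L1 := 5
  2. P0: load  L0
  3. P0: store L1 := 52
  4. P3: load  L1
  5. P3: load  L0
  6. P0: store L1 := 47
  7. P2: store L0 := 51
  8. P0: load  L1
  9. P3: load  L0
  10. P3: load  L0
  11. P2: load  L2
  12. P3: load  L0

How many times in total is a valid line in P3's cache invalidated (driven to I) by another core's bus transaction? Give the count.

invalidations = 2

  op1 P0: store L1 := 5 → M/I/I/I on L1; bus BusRdX; mem=80
  op2 P0: load  L0 → E/I/I/I on L0; bus BusRd; mem=80
  op3 P0: store L1 := 52 → M/I/I/I on L1; bus (none); mem=80
  op4 P3: load  L1 → S/I/I/S on L1; bus BusRd Flush; mem=52
  op5 P3: load  L0 → S/I/I/S on L0; bus BusRd; mem=80
  op6 P0: store L1 := 47 → M/I/I/I on L1; bus BusUpgr; mem=52
  op7 P2: store L0 := 51 → I/I/M/I on L0; bus BusRdX; mem=80
  op8 P0: load  L1 → M/I/I/I on L1; bus (none); mem=52
  op9 P3: load  L0 → I/I/S/S on L0; bus BusRd Flush; mem=51
  op10 P3: load  L0 → I/I/S/S on L0; bus (none); mem=51
  op11 P2: load  L2 → I/I/E/I on L2; bus BusRd; mem=0
  op12 P3: load  L0 → I/I/S/S on L0; bus (none); mem=51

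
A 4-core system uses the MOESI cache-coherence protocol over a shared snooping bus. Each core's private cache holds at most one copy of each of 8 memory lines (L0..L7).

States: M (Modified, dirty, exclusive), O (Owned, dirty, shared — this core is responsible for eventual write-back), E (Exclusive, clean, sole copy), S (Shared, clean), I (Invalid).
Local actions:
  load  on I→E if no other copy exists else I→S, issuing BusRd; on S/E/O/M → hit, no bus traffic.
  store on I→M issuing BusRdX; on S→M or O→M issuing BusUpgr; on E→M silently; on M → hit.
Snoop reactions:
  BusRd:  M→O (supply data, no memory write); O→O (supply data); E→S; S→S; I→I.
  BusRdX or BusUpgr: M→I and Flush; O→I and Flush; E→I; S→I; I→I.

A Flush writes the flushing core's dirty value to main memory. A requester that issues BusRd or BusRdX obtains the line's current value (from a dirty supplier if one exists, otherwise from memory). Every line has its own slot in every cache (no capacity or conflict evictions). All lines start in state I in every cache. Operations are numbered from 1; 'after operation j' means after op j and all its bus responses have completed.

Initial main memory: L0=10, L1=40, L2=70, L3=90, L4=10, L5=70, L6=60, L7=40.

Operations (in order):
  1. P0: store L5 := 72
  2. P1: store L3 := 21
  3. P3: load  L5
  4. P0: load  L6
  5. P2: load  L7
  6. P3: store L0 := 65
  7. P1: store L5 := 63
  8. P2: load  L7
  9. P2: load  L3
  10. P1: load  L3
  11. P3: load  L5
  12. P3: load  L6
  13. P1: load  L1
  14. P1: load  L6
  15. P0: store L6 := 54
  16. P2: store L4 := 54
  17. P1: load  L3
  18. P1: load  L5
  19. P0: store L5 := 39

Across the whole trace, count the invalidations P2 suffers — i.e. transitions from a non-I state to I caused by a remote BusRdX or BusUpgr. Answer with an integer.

invalidations = 0

  op1 P0: store L5 := 72 → M/I/I/I on L5; bus BusRdX; mem=70
  op2 P1: store L3 := 21 → I/M/I/I on L3; bus BusRdX; mem=90
  op3 P3: load  L5 → O/I/I/S on L5; bus BusRd; mem=70
  op4 P0: load  L6 → E/I/I/I on L6; bus BusRd; mem=60
  op5 P2: load  L7 → I/I/E/I on L7; bus BusRd; mem=40
  op6 P3: store L0 := 65 → I/I/I/M on L0; bus BusRdX; mem=10
  op7 P1: store L5 := 63 → I/M/I/I on L5; bus BusRdX Flush; mem=72
  op8 P2: load  L7 → I/I/E/I on L7; bus (none); mem=40
  op9 P2: load  L3 → I/O/S/I on L3; bus BusRd; mem=90
  op10 P1: load  L3 → I/O/S/I on L3; bus (none); mem=90
  op11 P3: load  L5 → I/O/I/S on L5; bus BusRd; mem=72
  op12 P3: load  L6 → S/I/I/S on L6; bus BusRd; mem=60
  op13 P1: load  L1 → I/E/I/I on L1; bus BusRd; mem=40
  op14 P1: load  L6 → S/S/I/S on L6; bus BusRd; mem=60
  op15 P0: store L6 := 54 → M/I/I/I on L6; bus BusUpgr; mem=60
  op16 P2: store L4 := 54 → I/I/M/I on L4; bus BusRdX; mem=10
  op17 P1: load  L3 → I/O/S/I on L3; bus (none); mem=90
  op18 P1: load  L5 → I/O/I/S on L5; bus (none); mem=72
  op19 P0: store L5 := 39 → M/I/I/I on L5; bus BusRdX Flush; mem=63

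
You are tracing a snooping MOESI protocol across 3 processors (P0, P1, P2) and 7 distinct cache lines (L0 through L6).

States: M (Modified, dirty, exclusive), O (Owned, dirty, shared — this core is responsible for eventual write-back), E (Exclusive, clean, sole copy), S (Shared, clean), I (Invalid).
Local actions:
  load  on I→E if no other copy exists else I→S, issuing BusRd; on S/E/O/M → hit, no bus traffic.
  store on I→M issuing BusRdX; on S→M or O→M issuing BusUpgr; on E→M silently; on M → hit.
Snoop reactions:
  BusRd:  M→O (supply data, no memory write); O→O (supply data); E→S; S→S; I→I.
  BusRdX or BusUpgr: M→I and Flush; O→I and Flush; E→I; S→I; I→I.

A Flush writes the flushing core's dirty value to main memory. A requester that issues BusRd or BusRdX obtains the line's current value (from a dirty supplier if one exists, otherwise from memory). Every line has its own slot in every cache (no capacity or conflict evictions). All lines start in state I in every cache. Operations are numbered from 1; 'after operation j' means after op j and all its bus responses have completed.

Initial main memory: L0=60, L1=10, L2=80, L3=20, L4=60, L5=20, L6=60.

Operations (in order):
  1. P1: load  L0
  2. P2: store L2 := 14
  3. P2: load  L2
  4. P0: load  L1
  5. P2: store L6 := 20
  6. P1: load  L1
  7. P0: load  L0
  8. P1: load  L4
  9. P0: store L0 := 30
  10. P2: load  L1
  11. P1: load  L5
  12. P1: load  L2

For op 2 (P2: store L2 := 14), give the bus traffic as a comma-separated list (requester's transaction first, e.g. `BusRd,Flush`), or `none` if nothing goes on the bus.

1. P1: load  L0  bus=[BusRd]  L0: P0=I P1=E P2=I  mem[L0]=60
2. P2: store L2 := 14  bus=[BusRdX]  L2: P0=I P1=I P2=M  mem[L2]=80
3. P2: load  L2  bus=[-]  L2: P0=I P1=I P2=M  mem[L2]=80
4. P0: load  L1  bus=[BusRd]  L1: P0=E P1=I P2=I  mem[L1]=10
5. P2: store L6 := 20  bus=[BusRdX]  L6: P0=I P1=I P2=M  mem[L6]=60
6. P1: load  L1  bus=[BusRd]  L1: P0=S P1=S P2=I  mem[L1]=10
7. P0: load  L0  bus=[BusRd]  L0: P0=S P1=S P2=I  mem[L0]=60
8. P1: load  L4  bus=[BusRd]  L4: P0=I P1=E P2=I  mem[L4]=60
9. P0: store L0 := 30  bus=[BusUpgr]  L0: P0=M P1=I P2=I  mem[L0]=60
10. P2: load  L1  bus=[BusRd]  L1: P0=S P1=S P2=S  mem[L1]=10
11. P1: load  L5  bus=[BusRd]  L5: P0=I P1=E P2=I  mem[L5]=20
12. P1: load  L2  bus=[BusRd]  L2: P0=I P1=S P2=O  mem[L2]=80

bus = BusRdX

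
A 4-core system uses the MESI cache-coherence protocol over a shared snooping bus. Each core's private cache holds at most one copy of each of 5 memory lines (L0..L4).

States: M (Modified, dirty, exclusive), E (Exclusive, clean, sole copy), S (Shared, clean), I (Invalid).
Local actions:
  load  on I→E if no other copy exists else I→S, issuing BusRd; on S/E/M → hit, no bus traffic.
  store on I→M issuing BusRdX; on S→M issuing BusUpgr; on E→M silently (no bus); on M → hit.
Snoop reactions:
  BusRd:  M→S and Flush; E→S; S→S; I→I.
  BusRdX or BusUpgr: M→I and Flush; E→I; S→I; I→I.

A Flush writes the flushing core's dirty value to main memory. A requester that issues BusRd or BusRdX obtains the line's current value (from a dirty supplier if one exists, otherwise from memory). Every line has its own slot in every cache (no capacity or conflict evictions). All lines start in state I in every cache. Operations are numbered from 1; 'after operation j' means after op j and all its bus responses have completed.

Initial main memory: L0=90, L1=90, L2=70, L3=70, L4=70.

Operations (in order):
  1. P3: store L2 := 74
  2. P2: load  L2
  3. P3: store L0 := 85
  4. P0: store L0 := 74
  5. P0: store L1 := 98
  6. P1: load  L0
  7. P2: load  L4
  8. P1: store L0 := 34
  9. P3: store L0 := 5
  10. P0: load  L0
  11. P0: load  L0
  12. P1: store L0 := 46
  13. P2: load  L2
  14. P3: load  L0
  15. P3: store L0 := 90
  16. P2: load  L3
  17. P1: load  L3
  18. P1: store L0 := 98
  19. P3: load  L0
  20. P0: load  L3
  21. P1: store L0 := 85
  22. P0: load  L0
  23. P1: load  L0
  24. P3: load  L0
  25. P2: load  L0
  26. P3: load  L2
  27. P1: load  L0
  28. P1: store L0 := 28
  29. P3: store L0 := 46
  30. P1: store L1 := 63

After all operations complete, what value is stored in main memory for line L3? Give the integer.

  op1 P3: store L2 := 74 → I/I/I/M on L2; bus BusRdX; mem=70
  op2 P2: load  L2 → I/I/S/S on L2; bus BusRd Flush; mem=74
  op3 P3: store L0 := 85 → I/I/I/M on L0; bus BusRdX; mem=90
  op4 P0: store L0 := 74 → M/I/I/I on L0; bus BusRdX Flush; mem=85
  op5 P0: store L1 := 98 → M/I/I/I on L1; bus BusRdX; mem=90
  op6 P1: load  L0 → S/S/I/I on L0; bus BusRd Flush; mem=74
  op7 P2: load  L4 → I/I/E/I on L4; bus BusRd; mem=70
  op8 P1: store L0 := 34 → I/M/I/I on L0; bus BusUpgr; mem=74
  op9 P3: store L0 := 5 → I/I/I/M on L0; bus BusRdX Flush; mem=34
  op10 P0: load  L0 → S/I/I/S on L0; bus BusRd Flush; mem=5
  op11 P0: load  L0 → S/I/I/S on L0; bus (none); mem=5
  op12 P1: store L0 := 46 → I/M/I/I on L0; bus BusRdX; mem=5
  op13 P2: load  L2 → I/I/S/S on L2; bus (none); mem=74
  op14 P3: load  L0 → I/S/I/S on L0; bus BusRd Flush; mem=46
  op15 P3: store L0 := 90 → I/I/I/M on L0; bus BusUpgr; mem=46
  op16 P2: load  L3 → I/I/E/I on L3; bus BusRd; mem=70
  op17 P1: load  L3 → I/S/S/I on L3; bus BusRd; mem=70
  op18 P1: store L0 := 98 → I/M/I/I on L0; bus BusRdX Flush; mem=90
  op19 P3: load  L0 → I/S/I/S on L0; bus BusRd Flush; mem=98
  op20 P0: load  L3 → S/S/S/I on L3; bus BusRd; mem=70
  op21 P1: store L0 := 85 → I/M/I/I on L0; bus BusUpgr; mem=98
  op22 P0: load  L0 → S/S/I/I on L0; bus BusRd Flush; mem=85
  op23 P1: load  L0 → S/S/I/I on L0; bus (none); mem=85
  op24 P3: load  L0 → S/S/I/S on L0; bus BusRd; mem=85
  op25 P2: load  L0 → S/S/S/S on L0; bus BusRd; mem=85
  op26 P3: load  L2 → I/I/S/S on L2; bus (none); mem=74
  op27 P1: load  L0 → S/S/S/S on L0; bus (none); mem=85
  op28 P1: store L0 := 28 → I/M/I/I on L0; bus BusUpgr; mem=85
  op29 P3: store L0 := 46 → I/I/I/M on L0; bus BusRdX Flush; mem=28
  op30 P1: store L1 := 63 → I/M/I/I on L1; bus BusRdX Flush; mem=98

memory[L3] = 70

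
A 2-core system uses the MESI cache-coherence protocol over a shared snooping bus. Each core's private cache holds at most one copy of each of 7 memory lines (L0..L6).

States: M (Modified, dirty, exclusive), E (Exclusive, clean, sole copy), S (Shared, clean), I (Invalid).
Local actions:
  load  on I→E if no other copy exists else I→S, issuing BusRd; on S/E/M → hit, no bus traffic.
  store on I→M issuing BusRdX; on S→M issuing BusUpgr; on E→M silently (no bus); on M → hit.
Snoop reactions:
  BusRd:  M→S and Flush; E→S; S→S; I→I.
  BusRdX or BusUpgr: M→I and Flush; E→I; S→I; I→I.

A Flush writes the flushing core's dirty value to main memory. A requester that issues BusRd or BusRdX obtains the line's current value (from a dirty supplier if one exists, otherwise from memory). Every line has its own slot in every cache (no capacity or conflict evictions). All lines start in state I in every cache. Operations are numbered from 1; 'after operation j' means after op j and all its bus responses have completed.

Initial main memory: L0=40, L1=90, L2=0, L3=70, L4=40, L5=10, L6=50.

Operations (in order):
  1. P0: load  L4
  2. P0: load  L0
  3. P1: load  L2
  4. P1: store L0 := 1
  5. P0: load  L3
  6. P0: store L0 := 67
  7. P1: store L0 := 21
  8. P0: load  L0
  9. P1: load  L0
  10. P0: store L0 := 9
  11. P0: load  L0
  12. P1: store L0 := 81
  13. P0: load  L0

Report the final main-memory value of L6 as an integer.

step 1: P0: load  L4  ⟶  EI  (L4)  txn=BusRd  M[L4]=40
step 2: P0: load  L0  ⟶  EI  (L0)  txn=BusRd  M[L0]=40
step 3: P1: load  L2  ⟶  IE  (L2)  txn=BusRd  M[L2]=0
step 4: P1: store L0 := 1  ⟶  IM  (L0)  txn=BusRdX  M[L0]=40
step 5: P0: load  L3  ⟶  EI  (L3)  txn=BusRd  M[L3]=70
step 6: P0: store L0 := 67  ⟶  MI  (L0)  txn=BusRdX+Flush  M[L0]=1
step 7: P1: store L0 := 21  ⟶  IM  (L0)  txn=BusRdX+Flush  M[L0]=67
step 8: P0: load  L0  ⟶  SS  (L0)  txn=BusRd+Flush  M[L0]=21
step 9: P1: load  L0  ⟶  SS  (L0)  txn=∅  M[L0]=21
step 10: P0: store L0 := 9  ⟶  MI  (L0)  txn=BusUpgr  M[L0]=21
step 11: P0: load  L0  ⟶  MI  (L0)  txn=∅  M[L0]=21
step 12: P1: store L0 := 81  ⟶  IM  (L0)  txn=BusRdX+Flush  M[L0]=9
step 13: P0: load  L0  ⟶  SS  (L0)  txn=BusRd+Flush  M[L0]=81

memory[L6] = 50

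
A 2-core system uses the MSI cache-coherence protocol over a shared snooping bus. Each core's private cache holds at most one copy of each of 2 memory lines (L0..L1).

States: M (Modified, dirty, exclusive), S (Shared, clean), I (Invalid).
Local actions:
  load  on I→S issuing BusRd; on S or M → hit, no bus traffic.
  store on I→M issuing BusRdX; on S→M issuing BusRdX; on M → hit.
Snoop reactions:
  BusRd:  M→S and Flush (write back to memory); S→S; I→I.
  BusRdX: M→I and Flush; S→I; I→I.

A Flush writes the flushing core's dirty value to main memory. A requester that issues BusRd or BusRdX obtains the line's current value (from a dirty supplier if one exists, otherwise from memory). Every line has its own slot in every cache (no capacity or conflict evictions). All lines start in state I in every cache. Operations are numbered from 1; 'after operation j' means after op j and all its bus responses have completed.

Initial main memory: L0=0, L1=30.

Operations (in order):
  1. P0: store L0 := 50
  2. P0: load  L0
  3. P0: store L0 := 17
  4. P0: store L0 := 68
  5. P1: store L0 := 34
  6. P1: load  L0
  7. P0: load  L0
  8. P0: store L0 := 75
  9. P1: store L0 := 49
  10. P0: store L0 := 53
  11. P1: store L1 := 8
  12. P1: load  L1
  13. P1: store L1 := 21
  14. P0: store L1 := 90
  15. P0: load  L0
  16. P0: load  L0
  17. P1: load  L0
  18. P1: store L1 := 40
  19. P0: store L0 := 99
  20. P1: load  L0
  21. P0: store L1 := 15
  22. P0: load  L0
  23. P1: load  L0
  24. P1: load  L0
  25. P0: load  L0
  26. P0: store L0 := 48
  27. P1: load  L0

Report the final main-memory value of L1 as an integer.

step 1: P0: store L0 := 50  ⟶  MI  (L0)  txn=BusRdX  M[L0]=0
step 2: P0: load  L0  ⟶  MI  (L0)  txn=∅  M[L0]=0
step 3: P0: store L0 := 17  ⟶  MI  (L0)  txn=∅  M[L0]=0
step 4: P0: store L0 := 68  ⟶  MI  (L0)  txn=∅  M[L0]=0
step 5: P1: store L0 := 34  ⟶  IM  (L0)  txn=BusRdX+Flush  M[L0]=68
step 6: P1: load  L0  ⟶  IM  (L0)  txn=∅  M[L0]=68
step 7: P0: load  L0  ⟶  SS  (L0)  txn=BusRd+Flush  M[L0]=34
step 8: P0: store L0 := 75  ⟶  MI  (L0)  txn=BusRdX  M[L0]=34
step 9: P1: store L0 := 49  ⟶  IM  (L0)  txn=BusRdX+Flush  M[L0]=75
step 10: P0: store L0 := 53  ⟶  MI  (L0)  txn=BusRdX+Flush  M[L0]=49
step 11: P1: store L1 := 8  ⟶  IM  (L1)  txn=BusRdX  M[L1]=30
step 12: P1: load  L1  ⟶  IM  (L1)  txn=∅  M[L1]=30
step 13: P1: store L1 := 21  ⟶  IM  (L1)  txn=∅  M[L1]=30
step 14: P0: store L1 := 90  ⟶  MI  (L1)  txn=BusRdX+Flush  M[L1]=21
step 15: P0: load  L0  ⟶  MI  (L0)  txn=∅  M[L0]=49
step 16: P0: load  L0  ⟶  MI  (L0)  txn=∅  M[L0]=49
step 17: P1: load  L0  ⟶  SS  (L0)  txn=BusRd+Flush  M[L0]=53
step 18: P1: store L1 := 40  ⟶  IM  (L1)  txn=BusRdX+Flush  M[L1]=90
step 19: P0: store L0 := 99  ⟶  MI  (L0)  txn=BusRdX  M[L0]=53
step 20: P1: load  L0  ⟶  SS  (L0)  txn=BusRd+Flush  M[L0]=99
step 21: P0: store L1 := 15  ⟶  MI  (L1)  txn=BusRdX+Flush  M[L1]=40
step 22: P0: load  L0  ⟶  SS  (L0)  txn=∅  M[L0]=99
step 23: P1: load  L0  ⟶  SS  (L0)  txn=∅  M[L0]=99
step 24: P1: load  L0  ⟶  SS  (L0)  txn=∅  M[L0]=99
step 25: P0: load  L0  ⟶  SS  (L0)  txn=∅  M[L0]=99
step 26: P0: store L0 := 48  ⟶  MI  (L0)  txn=BusRdX  M[L0]=99
step 27: P1: load  L0  ⟶  SS  (L0)  txn=BusRd+Flush  M[L0]=48

memory[L1] = 40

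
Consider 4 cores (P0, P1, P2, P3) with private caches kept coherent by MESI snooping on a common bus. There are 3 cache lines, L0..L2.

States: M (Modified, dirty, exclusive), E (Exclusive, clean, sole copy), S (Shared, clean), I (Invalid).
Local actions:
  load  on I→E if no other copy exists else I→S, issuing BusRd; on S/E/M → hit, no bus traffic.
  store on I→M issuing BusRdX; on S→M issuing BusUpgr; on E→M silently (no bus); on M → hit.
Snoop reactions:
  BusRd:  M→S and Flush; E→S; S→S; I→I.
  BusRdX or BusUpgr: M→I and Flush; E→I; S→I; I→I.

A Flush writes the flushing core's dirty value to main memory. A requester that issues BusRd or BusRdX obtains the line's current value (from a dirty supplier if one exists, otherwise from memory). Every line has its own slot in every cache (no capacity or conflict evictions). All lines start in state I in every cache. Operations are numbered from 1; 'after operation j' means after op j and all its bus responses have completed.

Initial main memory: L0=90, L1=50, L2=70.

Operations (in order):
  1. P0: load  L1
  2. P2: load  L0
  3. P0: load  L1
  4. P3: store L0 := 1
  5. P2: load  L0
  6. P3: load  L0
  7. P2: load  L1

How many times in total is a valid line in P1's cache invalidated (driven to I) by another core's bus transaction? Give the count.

step 1: P0: load  L1  ⟶  EIII  (L1)  txn=BusRd  M[L1]=50
step 2: P2: load  L0  ⟶  IIEI  (L0)  txn=BusRd  M[L0]=90
step 3: P0: load  L1  ⟶  EIII  (L1)  txn=∅  M[L1]=50
step 4: P3: store L0 := 1  ⟶  IIIM  (L0)  txn=BusRdX  M[L0]=90
step 5: P2: load  L0  ⟶  IISS  (L0)  txn=BusRd+Flush  M[L0]=1
step 6: P3: load  L0  ⟶  IISS  (L0)  txn=∅  M[L0]=1
step 7: P2: load  L1  ⟶  SISI  (L1)  txn=BusRd  M[L1]=50

invalidations = 0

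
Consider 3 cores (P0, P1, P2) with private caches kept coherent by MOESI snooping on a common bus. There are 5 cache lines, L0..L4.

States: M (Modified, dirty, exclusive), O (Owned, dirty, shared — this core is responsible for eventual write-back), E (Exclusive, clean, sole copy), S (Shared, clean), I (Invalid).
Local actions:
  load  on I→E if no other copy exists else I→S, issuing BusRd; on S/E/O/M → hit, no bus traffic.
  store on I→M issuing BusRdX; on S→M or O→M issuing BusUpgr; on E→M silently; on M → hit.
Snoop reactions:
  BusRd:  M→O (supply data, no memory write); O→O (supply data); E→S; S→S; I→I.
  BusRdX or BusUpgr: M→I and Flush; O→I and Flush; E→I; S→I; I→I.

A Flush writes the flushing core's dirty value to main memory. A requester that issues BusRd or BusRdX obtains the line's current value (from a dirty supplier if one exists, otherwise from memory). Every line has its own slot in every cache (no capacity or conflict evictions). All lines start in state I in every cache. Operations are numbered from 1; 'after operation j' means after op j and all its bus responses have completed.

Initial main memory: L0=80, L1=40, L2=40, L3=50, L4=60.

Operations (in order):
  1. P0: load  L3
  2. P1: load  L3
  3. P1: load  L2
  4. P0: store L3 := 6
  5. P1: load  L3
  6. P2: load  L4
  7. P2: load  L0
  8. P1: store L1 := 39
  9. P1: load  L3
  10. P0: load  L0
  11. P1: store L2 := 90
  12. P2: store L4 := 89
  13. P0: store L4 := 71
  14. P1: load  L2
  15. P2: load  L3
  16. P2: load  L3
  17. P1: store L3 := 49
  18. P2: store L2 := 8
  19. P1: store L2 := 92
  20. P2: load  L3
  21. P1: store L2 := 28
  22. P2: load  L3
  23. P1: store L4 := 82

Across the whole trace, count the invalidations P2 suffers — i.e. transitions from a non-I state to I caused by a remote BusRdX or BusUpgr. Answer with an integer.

1. P0: load  L3  bus=[BusRd]  L3: P0=E P1=I P2=I  mem[L3]=50
2. P1: load  L3  bus=[BusRd]  L3: P0=S P1=S P2=I  mem[L3]=50
3. P1: load  L2  bus=[BusRd]  L2: P0=I P1=E P2=I  mem[L2]=40
4. P0: store L3 := 6  bus=[BusUpgr]  L3: P0=M P1=I P2=I  mem[L3]=50
5. P1: load  L3  bus=[BusRd]  L3: P0=O P1=S P2=I  mem[L3]=50
6. P2: load  L4  bus=[BusRd]  L4: P0=I P1=I P2=E  mem[L4]=60
7. P2: load  L0  bus=[BusRd]  L0: P0=I P1=I P2=E  mem[L0]=80
8. P1: store L1 := 39  bus=[BusRdX]  L1: P0=I P1=M P2=I  mem[L1]=40
9. P1: load  L3  bus=[-]  L3: P0=O P1=S P2=I  mem[L3]=50
10. P0: load  L0  bus=[BusRd]  L0: P0=S P1=I P2=S  mem[L0]=80
11. P1: store L2 := 90  bus=[-]  L2: P0=I P1=M P2=I  mem[L2]=40
12. P2: store L4 := 89  bus=[-]  L4: P0=I P1=I P2=M  mem[L4]=60
13. P0: store L4 := 71  bus=[BusRdX,Flush]  L4: P0=M P1=I P2=I  mem[L4]=89
14. P1: load  L2  bus=[-]  L2: P0=I P1=M P2=I  mem[L2]=40
15. P2: load  L3  bus=[BusRd]  L3: P0=O P1=S P2=S  mem[L3]=50
16. P2: load  L3  bus=[-]  L3: P0=O P1=S P2=S  mem[L3]=50
17. P1: store L3 := 49  bus=[BusUpgr,Flush]  L3: P0=I P1=M P2=I  mem[L3]=6
18. P2: store L2 := 8  bus=[BusRdX,Flush]  L2: P0=I P1=I P2=M  mem[L2]=90
19. P1: store L2 := 92  bus=[BusRdX,Flush]  L2: P0=I P1=M P2=I  mem[L2]=8
20. P2: load  L3  bus=[BusRd]  L3: P0=I P1=O P2=S  mem[L3]=6
21. P1: store L2 := 28  bus=[-]  L2: P0=I P1=M P2=I  mem[L2]=8
22. P2: load  L3  bus=[-]  L3: P0=I P1=O P2=S  mem[L3]=6
23. P1: store L4 := 82  bus=[BusRdX,Flush]  L4: P0=I P1=M P2=I  mem[L4]=71

invalidations = 3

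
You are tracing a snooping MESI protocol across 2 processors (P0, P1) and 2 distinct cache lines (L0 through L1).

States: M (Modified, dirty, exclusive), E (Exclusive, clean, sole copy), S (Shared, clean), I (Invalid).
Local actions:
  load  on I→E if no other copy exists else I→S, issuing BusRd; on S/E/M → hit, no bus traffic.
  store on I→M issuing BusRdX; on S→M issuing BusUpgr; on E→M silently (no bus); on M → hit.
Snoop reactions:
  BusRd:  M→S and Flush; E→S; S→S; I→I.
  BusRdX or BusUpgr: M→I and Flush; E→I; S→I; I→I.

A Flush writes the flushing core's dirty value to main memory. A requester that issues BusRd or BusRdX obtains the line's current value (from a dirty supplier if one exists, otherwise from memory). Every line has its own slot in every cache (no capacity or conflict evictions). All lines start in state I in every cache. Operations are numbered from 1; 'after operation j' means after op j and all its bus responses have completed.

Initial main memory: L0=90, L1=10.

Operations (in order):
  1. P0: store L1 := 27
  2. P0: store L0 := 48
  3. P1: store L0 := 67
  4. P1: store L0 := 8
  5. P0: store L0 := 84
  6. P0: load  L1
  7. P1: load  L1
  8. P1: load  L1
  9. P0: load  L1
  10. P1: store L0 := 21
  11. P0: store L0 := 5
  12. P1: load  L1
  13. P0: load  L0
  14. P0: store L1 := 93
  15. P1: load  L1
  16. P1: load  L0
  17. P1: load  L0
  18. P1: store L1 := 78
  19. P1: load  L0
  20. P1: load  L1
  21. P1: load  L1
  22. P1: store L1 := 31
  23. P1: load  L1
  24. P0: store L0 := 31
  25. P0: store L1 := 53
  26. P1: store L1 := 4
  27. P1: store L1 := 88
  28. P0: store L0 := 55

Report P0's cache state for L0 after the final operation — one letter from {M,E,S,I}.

[1] P0: store L1 := 27 | P0:M(27), P1:I | bus: BusRdX
[2] P0: store L0 := 48 | P0:M(48), P1:I | bus: BusRdX
[3] P1: store L0 := 67 | P0:I, P1:M(67) | bus: BusRdX,Flush
[4] P1: store L0 := 8 | P0:I, P1:M(8) | bus: none
[5] P0: store L0 := 84 | P0:M(84), P1:I | bus: BusRdX,Flush
[6] P0: load  L1 | P0:M(27), P1:I | bus: none
[7] P1: load  L1 | P0:S(27), P1:S(27) | bus: BusRd,Flush
[8] P1: load  L1 | P0:S(27), P1:S(27) | bus: none
[9] P0: load  L1 | P0:S(27), P1:S(27) | bus: none
[10] P1: store L0 := 21 | P0:I, P1:M(21) | bus: BusRdX,Flush
[11] P0: store L0 := 5 | P0:M(5), P1:I | bus: BusRdX,Flush
[12] P1: load  L1 | P0:S(27), P1:S(27) | bus: none
[13] P0: load  L0 | P0:M(5), P1:I | bus: none
[14] P0: store L1 := 93 | P0:M(93), P1:I | bus: BusUpgr
[15] P1: load  L1 | P0:S(93), P1:S(93) | bus: BusRd,Flush
[16] P1: load  L0 | P0:S(5), P1:S(5) | bus: BusRd,Flush
[17] P1: load  L0 | P0:S(5), P1:S(5) | bus: none
[18] P1: store L1 := 78 | P0:I, P1:M(78) | bus: BusUpgr
[19] P1: load  L0 | P0:S(5), P1:S(5) | bus: none
[20] P1: load  L1 | P0:I, P1:M(78) | bus: none
[21] P1: load  L1 | P0:I, P1:M(78) | bus: none
[22] P1: store L1 := 31 | P0:I, P1:M(31) | bus: none
[23] P1: load  L1 | P0:I, P1:M(31) | bus: none
[24] P0: store L0 := 31 | P0:M(31), P1:I | bus: BusUpgr
[25] P0: store L1 := 53 | P0:M(53), P1:I | bus: BusRdX,Flush
[26] P1: store L1 := 4 | P0:I, P1:M(4) | bus: BusRdX,Flush
[27] P1: store L1 := 88 | P0:I, P1:M(88) | bus: none
[28] P0: store L0 := 55 | P0:M(55), P1:I | bus: none

state = M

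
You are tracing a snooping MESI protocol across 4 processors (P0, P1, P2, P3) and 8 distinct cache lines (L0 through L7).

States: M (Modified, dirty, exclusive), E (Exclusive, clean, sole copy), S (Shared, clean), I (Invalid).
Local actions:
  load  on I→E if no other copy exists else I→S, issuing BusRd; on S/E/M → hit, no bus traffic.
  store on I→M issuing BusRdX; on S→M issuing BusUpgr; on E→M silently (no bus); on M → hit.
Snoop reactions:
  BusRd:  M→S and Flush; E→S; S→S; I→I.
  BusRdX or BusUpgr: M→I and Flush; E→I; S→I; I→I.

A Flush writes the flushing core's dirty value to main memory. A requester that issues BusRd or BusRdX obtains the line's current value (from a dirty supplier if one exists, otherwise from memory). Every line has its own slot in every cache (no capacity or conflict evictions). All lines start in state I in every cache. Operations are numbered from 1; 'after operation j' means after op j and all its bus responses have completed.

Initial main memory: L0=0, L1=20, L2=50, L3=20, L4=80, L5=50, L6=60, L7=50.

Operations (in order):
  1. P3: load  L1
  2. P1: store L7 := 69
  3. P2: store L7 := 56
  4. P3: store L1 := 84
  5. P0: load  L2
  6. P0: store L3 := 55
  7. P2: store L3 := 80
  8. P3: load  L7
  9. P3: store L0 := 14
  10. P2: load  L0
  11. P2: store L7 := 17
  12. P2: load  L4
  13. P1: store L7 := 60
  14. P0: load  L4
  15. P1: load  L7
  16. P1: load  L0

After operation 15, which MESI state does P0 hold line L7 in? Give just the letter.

state = I

1. P3: load  L1  bus=[BusRd]  L1: P0=I P1=I P2=I P3=E  mem[L1]=20
2. P1: store L7 := 69  bus=[BusRdX]  L7: P0=I P1=M P2=I P3=I  mem[L7]=50
3. P2: store L7 := 56  bus=[BusRdX,Flush]  L7: P0=I P1=I P2=M P3=I  mem[L7]=69
4. P3: store L1 := 84  bus=[-]  L1: P0=I P1=I P2=I P3=M  mem[L1]=20
5. P0: load  L2  bus=[BusRd]  L2: P0=E P1=I P2=I P3=I  mem[L2]=50
6. P0: store L3 := 55  bus=[BusRdX]  L3: P0=M P1=I P2=I P3=I  mem[L3]=20
7. P2: store L3 := 80  bus=[BusRdX,Flush]  L3: P0=I P1=I P2=M P3=I  mem[L3]=55
8. P3: load  L7  bus=[BusRd,Flush]  L7: P0=I P1=I P2=S P3=S  mem[L7]=56
9. P3: store L0 := 14  bus=[BusRdX]  L0: P0=I P1=I P2=I P3=M  mem[L0]=0
10. P2: load  L0  bus=[BusRd,Flush]  L0: P0=I P1=I P2=S P3=S  mem[L0]=14
11. P2: store L7 := 17  bus=[BusUpgr]  L7: P0=I P1=I P2=M P3=I  mem[L7]=56
12. P2: load  L4  bus=[BusRd]  L4: P0=I P1=I P2=E P3=I  mem[L4]=80
13. P1: store L7 := 60  bus=[BusRdX,Flush]  L7: P0=I P1=M P2=I P3=I  mem[L7]=17
14. P0: load  L4  bus=[BusRd]  L4: P0=S P1=I P2=S P3=I  mem[L4]=80
15. P1: load  L7  bus=[-]  L7: P0=I P1=M P2=I P3=I  mem[L7]=17
16. P1: load  L0  bus=[BusRd]  L0: P0=I P1=S P2=S P3=S  mem[L0]=14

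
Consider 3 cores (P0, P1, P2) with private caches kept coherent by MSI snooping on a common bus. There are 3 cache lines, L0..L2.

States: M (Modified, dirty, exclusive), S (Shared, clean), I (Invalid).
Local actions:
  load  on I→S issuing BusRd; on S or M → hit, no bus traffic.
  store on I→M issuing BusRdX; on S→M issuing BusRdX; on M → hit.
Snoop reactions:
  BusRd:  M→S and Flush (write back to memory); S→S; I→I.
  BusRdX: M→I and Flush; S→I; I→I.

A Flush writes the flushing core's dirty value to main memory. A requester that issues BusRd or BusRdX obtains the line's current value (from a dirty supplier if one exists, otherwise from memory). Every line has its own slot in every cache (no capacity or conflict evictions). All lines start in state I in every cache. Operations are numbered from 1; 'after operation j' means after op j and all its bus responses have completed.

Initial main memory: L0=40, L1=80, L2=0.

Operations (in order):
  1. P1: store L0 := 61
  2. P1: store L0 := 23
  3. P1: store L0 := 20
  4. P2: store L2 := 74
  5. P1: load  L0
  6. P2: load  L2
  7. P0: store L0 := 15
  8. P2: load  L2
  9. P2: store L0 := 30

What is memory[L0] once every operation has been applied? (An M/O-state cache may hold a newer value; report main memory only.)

  op1 P1: store L0 := 61 → I/M/I on L0; bus BusRdX; mem=40
  op2 P1: store L0 := 23 → I/M/I on L0; bus (none); mem=40
  op3 P1: store L0 := 20 → I/M/I on L0; bus (none); mem=40
  op4 P2: store L2 := 74 → I/I/M on L2; bus BusRdX; mem=0
  op5 P1: load  L0 → I/M/I on L0; bus (none); mem=40
  op6 P2: load  L2 → I/I/M on L2; bus (none); mem=0
  op7 P0: store L0 := 15 → M/I/I on L0; bus BusRdX Flush; mem=20
  op8 P2: load  L2 → I/I/M on L2; bus (none); mem=0
  op9 P2: store L0 := 30 → I/I/M on L0; bus BusRdX Flush; mem=15

memory[L0] = 15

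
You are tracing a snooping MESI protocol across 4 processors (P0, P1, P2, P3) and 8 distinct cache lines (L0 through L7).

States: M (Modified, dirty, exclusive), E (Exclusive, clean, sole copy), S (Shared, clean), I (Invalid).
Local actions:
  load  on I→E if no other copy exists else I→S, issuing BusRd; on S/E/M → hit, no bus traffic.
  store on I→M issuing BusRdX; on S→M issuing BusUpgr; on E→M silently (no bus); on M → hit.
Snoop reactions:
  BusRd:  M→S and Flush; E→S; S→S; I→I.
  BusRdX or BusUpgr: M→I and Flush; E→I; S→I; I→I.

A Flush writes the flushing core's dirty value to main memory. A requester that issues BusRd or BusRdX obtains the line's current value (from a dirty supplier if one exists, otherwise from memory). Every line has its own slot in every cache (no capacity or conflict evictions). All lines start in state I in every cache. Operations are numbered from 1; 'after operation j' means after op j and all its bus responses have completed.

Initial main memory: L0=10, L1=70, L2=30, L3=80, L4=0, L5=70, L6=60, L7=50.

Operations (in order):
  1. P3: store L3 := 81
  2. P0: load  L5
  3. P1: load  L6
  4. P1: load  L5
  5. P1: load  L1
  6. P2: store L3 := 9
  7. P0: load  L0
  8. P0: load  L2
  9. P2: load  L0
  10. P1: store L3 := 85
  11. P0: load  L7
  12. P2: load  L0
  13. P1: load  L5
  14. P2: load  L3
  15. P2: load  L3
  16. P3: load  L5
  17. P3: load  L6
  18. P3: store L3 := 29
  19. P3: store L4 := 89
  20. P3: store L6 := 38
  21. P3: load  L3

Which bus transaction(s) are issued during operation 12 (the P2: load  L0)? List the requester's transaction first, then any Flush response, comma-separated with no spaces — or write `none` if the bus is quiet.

bus = none

step 1: P3: store L3 := 81  ⟶  IIIM  (L3)  txn=BusRdX  M[L3]=80
step 2: P0: load  L5  ⟶  EIII  (L5)  txn=BusRd  M[L5]=70
step 3: P1: load  L6  ⟶  IEII  (L6)  txn=BusRd  M[L6]=60
step 4: P1: load  L5  ⟶  SSII  (L5)  txn=BusRd  M[L5]=70
step 5: P1: load  L1  ⟶  IEII  (L1)  txn=BusRd  M[L1]=70
step 6: P2: store L3 := 9  ⟶  IIMI  (L3)  txn=BusRdX+Flush  M[L3]=81
step 7: P0: load  L0  ⟶  EIII  (L0)  txn=BusRd  M[L0]=10
step 8: P0: load  L2  ⟶  EIII  (L2)  txn=BusRd  M[L2]=30
step 9: P2: load  L0  ⟶  SISI  (L0)  txn=BusRd  M[L0]=10
step 10: P1: store L3 := 85  ⟶  IMII  (L3)  txn=BusRdX+Flush  M[L3]=9
step 11: P0: load  L7  ⟶  EIII  (L7)  txn=BusRd  M[L7]=50
step 12: P2: load  L0  ⟶  SISI  (L0)  txn=∅  M[L0]=10
step 13: P1: load  L5  ⟶  SSII  (L5)  txn=∅  M[L5]=70
step 14: P2: load  L3  ⟶  ISSI  (L3)  txn=BusRd+Flush  M[L3]=85
step 15: P2: load  L3  ⟶  ISSI  (L3)  txn=∅  M[L3]=85
step 16: P3: load  L5  ⟶  SSIS  (L5)  txn=BusRd  M[L5]=70
step 17: P3: load  L6  ⟶  ISIS  (L6)  txn=BusRd  M[L6]=60
step 18: P3: store L3 := 29  ⟶  IIIM  (L3)  txn=BusRdX  M[L3]=85
step 19: P3: store L4 := 89  ⟶  IIIM  (L4)  txn=BusRdX  M[L4]=0
step 20: P3: store L6 := 38  ⟶  IIIM  (L6)  txn=BusUpgr  M[L6]=60
step 21: P3: load  L3  ⟶  IIIM  (L3)  txn=∅  M[L3]=85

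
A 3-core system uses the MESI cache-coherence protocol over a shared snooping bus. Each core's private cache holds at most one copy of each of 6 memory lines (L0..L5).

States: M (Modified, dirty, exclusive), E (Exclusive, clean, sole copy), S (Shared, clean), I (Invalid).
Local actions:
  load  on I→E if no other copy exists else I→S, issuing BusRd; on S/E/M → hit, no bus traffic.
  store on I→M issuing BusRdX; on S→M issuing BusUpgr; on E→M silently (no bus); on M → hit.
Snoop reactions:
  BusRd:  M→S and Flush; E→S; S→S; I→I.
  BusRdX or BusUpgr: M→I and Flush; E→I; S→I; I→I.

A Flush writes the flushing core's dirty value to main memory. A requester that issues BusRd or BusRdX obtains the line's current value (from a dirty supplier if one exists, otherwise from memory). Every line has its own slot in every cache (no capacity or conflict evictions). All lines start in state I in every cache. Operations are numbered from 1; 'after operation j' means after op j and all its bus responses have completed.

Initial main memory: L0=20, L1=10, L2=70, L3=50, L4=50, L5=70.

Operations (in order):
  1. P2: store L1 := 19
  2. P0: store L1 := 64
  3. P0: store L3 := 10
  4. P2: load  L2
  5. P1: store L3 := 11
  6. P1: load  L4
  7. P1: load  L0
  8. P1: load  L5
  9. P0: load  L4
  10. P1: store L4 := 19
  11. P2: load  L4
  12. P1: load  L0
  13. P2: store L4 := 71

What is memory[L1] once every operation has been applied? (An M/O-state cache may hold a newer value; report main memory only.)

step 1: P2: store L1 := 19  ⟶  IIM  (L1)  txn=BusRdX  M[L1]=10
step 2: P0: store L1 := 64  ⟶  MII  (L1)  txn=BusRdX+Flush  M[L1]=19
step 3: P0: store L3 := 10  ⟶  MII  (L3)  txn=BusRdX  M[L3]=50
step 4: P2: load  L2  ⟶  IIE  (L2)  txn=BusRd  M[L2]=70
step 5: P1: store L3 := 11  ⟶  IMI  (L3)  txn=BusRdX+Flush  M[L3]=10
step 6: P1: load  L4  ⟶  IEI  (L4)  txn=BusRd  M[L4]=50
step 7: P1: load  L0  ⟶  IEI  (L0)  txn=BusRd  M[L0]=20
step 8: P1: load  L5  ⟶  IEI  (L5)  txn=BusRd  M[L5]=70
step 9: P0: load  L4  ⟶  SSI  (L4)  txn=BusRd  M[L4]=50
step 10: P1: store L4 := 19  ⟶  IMI  (L4)  txn=BusUpgr  M[L4]=50
step 11: P2: load  L4  ⟶  ISS  (L4)  txn=BusRd+Flush  M[L4]=19
step 12: P1: load  L0  ⟶  IEI  (L0)  txn=∅  M[L0]=20
step 13: P2: store L4 := 71  ⟶  IIM  (L4)  txn=BusUpgr  M[L4]=19

memory[L1] = 19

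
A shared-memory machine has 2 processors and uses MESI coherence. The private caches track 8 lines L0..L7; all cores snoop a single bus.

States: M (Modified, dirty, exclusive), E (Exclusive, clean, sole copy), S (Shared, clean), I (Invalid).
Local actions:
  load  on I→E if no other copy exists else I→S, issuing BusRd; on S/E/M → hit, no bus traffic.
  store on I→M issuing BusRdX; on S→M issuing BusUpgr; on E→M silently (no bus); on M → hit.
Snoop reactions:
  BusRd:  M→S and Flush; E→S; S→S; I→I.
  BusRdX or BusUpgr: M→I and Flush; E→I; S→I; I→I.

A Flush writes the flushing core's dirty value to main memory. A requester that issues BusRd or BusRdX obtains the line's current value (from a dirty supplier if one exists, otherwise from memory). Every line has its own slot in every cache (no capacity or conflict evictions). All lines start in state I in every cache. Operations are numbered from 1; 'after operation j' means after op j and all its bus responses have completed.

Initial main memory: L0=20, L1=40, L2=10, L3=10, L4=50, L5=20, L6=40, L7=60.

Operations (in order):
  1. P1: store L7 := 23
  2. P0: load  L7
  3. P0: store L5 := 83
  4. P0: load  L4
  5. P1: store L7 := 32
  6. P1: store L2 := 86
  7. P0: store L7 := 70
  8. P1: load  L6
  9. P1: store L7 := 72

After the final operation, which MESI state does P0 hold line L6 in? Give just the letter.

[1] P1: store L7 := 23 | P0:I, P1:M(23) | bus: BusRdX
[2] P0: load  L7 | P0:S(23), P1:S(23) | bus: BusRd,Flush
[3] P0: store L5 := 83 | P0:M(83), P1:I | bus: BusRdX
[4] P0: load  L4 | P0:E(50), P1:I | bus: BusRd
[5] P1: store L7 := 32 | P0:I, P1:M(32) | bus: BusUpgr
[6] P1: store L2 := 86 | P0:I, P1:M(86) | bus: BusRdX
[7] P0: store L7 := 70 | P0:M(70), P1:I | bus: BusRdX,Flush
[8] P1: load  L6 | P0:I, P1:E(40) | bus: BusRd
[9] P1: store L7 := 72 | P0:I, P1:M(72) | bus: BusRdX,Flush

state = I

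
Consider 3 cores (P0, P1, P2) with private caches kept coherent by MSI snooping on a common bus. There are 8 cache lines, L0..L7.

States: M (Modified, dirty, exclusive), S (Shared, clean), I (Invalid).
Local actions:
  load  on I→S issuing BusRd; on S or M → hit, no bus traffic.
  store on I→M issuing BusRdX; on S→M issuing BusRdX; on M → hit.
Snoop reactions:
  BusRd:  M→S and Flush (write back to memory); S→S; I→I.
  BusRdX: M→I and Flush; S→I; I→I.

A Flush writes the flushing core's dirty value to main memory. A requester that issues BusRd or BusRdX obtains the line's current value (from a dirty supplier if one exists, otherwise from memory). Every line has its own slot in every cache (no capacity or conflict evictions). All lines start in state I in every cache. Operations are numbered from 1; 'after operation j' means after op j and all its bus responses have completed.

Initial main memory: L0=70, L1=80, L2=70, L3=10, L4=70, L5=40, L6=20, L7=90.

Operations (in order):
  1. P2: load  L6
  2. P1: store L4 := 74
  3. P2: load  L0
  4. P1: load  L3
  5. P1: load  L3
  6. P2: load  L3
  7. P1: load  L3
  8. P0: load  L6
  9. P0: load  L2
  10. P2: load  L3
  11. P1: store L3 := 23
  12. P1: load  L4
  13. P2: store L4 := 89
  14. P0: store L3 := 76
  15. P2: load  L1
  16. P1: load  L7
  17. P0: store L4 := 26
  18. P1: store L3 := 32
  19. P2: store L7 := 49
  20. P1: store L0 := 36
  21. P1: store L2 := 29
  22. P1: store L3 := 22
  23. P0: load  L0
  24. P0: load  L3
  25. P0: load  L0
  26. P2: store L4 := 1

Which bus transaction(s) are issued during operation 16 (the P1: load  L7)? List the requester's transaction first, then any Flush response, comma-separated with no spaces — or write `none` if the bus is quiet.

[1] P2: load  L6 | P0:I, P1:I, P2:S(20) | bus: BusRd
[2] P1: store L4 := 74 | P0:I, P1:M(74), P2:I | bus: BusRdX
[3] P2: load  L0 | P0:I, P1:I, P2:S(70) | bus: BusRd
[4] P1: load  L3 | P0:I, P1:S(10), P2:I | bus: BusRd
[5] P1: load  L3 | P0:I, P1:S(10), P2:I | bus: none
[6] P2: load  L3 | P0:I, P1:S(10), P2:S(10) | bus: BusRd
[7] P1: load  L3 | P0:I, P1:S(10), P2:S(10) | bus: none
[8] P0: load  L6 | P0:S(20), P1:I, P2:S(20) | bus: BusRd
[9] P0: load  L2 | P0:S(70), P1:I, P2:I | bus: BusRd
[10] P2: load  L3 | P0:I, P1:S(10), P2:S(10) | bus: none
[11] P1: store L3 := 23 | P0:I, P1:M(23), P2:I | bus: BusRdX
[12] P1: load  L4 | P0:I, P1:M(74), P2:I | bus: none
[13] P2: store L4 := 89 | P0:I, P1:I, P2:M(89) | bus: BusRdX,Flush
[14] P0: store L3 := 76 | P0:M(76), P1:I, P2:I | bus: BusRdX,Flush
[15] P2: load  L1 | P0:I, P1:I, P2:S(80) | bus: BusRd
[16] P1: load  L7 | P0:I, P1:S(90), P2:I | bus: BusRd
[17] P0: store L4 := 26 | P0:M(26), P1:I, P2:I | bus: BusRdX,Flush
[18] P1: store L3 := 32 | P0:I, P1:M(32), P2:I | bus: BusRdX,Flush
[19] P2: store L7 := 49 | P0:I, P1:I, P2:M(49) | bus: BusRdX
[20] P1: store L0 := 36 | P0:I, P1:M(36), P2:I | bus: BusRdX
[21] P1: store L2 := 29 | P0:I, P1:M(29), P2:I | bus: BusRdX
[22] P1: store L3 := 22 | P0:I, P1:M(22), P2:I | bus: none
[23] P0: load  L0 | P0:S(36), P1:S(36), P2:I | bus: BusRd,Flush
[24] P0: load  L3 | P0:S(22), P1:S(22), P2:I | bus: BusRd,Flush
[25] P0: load  L0 | P0:S(36), P1:S(36), P2:I | bus: none
[26] P2: store L4 := 1 | P0:I, P1:I, P2:M(1) | bus: BusRdX,Flush

bus = BusRd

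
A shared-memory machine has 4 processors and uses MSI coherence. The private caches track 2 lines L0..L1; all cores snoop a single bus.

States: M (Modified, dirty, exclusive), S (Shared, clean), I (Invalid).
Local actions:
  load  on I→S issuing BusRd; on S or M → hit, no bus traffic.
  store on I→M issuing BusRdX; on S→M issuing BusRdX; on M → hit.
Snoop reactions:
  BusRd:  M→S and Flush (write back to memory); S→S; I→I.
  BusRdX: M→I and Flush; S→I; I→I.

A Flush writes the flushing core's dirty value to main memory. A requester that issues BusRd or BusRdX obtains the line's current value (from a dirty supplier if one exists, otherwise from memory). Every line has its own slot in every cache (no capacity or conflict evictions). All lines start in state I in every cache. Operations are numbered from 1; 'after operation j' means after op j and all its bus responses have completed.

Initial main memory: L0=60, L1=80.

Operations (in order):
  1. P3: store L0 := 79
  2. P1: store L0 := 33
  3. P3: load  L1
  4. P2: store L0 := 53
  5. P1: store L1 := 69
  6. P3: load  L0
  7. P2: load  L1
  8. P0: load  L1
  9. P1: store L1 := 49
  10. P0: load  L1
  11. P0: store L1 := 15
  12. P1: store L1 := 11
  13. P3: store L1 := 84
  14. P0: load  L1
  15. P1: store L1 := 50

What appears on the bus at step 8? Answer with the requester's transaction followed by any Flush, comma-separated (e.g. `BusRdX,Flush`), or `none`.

bus = BusRd

  op1 P3: store L0 := 79 → I/I/I/M on L0; bus BusRdX; mem=60
  op2 P1: store L0 := 33 → I/M/I/I on L0; bus BusRdX Flush; mem=79
  op3 P3: load  L1 → I/I/I/S on L1; bus BusRd; mem=80
  op4 P2: store L0 := 53 → I/I/M/I on L0; bus BusRdX Flush; mem=33
  op5 P1: store L1 := 69 → I/M/I/I on L1; bus BusRdX; mem=80
  op6 P3: load  L0 → I/I/S/S on L0; bus BusRd Flush; mem=53
  op7 P2: load  L1 → I/S/S/I on L1; bus BusRd Flush; mem=69
  op8 P0: load  L1 → S/S/S/I on L1; bus BusRd; mem=69
  op9 P1: store L1 := 49 → I/M/I/I on L1; bus BusRdX; mem=69
  op10 P0: load  L1 → S/S/I/I on L1; bus BusRd Flush; mem=49
  op11 P0: store L1 := 15 → M/I/I/I on L1; bus BusRdX; mem=49
  op12 P1: store L1 := 11 → I/M/I/I on L1; bus BusRdX Flush; mem=15
  op13 P3: store L1 := 84 → I/I/I/M on L1; bus BusRdX Flush; mem=11
  op14 P0: load  L1 → S/I/I/S on L1; bus BusRd Flush; mem=84
  op15 P1: store L1 := 50 → I/M/I/I on L1; bus BusRdX; mem=84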